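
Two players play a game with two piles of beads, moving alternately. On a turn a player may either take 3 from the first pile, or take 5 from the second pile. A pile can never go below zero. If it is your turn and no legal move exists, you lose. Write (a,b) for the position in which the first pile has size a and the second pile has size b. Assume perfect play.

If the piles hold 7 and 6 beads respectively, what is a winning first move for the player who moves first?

Move to (4,6).

Label each position W (a win for the player to move) or L (a loss). A position with no legal move is L; any other position is W exactly when some move reaches an L, and L when every move reaches a W.
No move ever increases a pile, so every position that can arise here has a ≤ 7 and b ≤ 6; it is enough to label the cells with 0 ≤ a ≤ 7 and 0 ≤ b ≤ 6.
Every move lowers a or b (never raises either), so fill the grid row by row in increasing a, and left to right within a row: each cell's successors are then already labelled.
      b=0  b=1  b=2  b=3  b=4  b=5  b=6
a=0:    L    L    L    L    L    W    W
a=1:    L    L    L    L    L    W    W
a=2:    L    L    L    L    L    W    W
a=3:    W    W    W    W    W    L    L
a=4:    W    W    W    W    W    L    L
a=5:    W    W    W    W    W    L    L
a=6:    L    L    L    L    L    W    W
a=7:    L    L    L    L    L    W    W
Cells with no legal move (terminal, hence L): (0,0), (0,1), (0,2), (0,3), (0,4), (1,0), (1,1), (1,2), (1,3), (1,4), (2,0), (2,1), (2,2), (2,3), (2,4).
The remaining L cells, each justified by listing all of its moves:
(3,5): →(0,5)(W), (3,0)(W) — all W, so L
(3,6): →(0,6)(W), (3,1)(W) — all W, so L
(4,5): →(1,5)(W), (4,0)(W) — all W, so L
(4,6): →(1,6)(W), (4,1)(W) — all W, so L
(5,5): →(2,5)(W), (5,0)(W) — all W, so L
(5,6): →(2,6)(W), (5,1)(W) — all W, so L
(6,0): →(3,0)(W) only, which is W, so L
(6,1): →(3,1)(W) only, which is W, so L
(6,2): →(3,2)(W) only, which is W, so L
(6,3): →(3,3)(W) only, which is W, so L
(6,4): →(3,4)(W) only, which is W, so L
(7,0): →(4,0)(W) only, which is W, so L
(7,1): →(4,1)(W) only, which is W, so L
(7,2): →(4,2)(W) only, which is W, so L
(7,3): →(4,3)(W) only, which is W, so L
(7,4): →(4,4)(W) only, which is W, so L
Every other cell has at least one move into one of the L cells above, so it is W.
From (7,6), the L positions reachable in one move are: (4,6), (7,1). Any move reaching one of these is winning.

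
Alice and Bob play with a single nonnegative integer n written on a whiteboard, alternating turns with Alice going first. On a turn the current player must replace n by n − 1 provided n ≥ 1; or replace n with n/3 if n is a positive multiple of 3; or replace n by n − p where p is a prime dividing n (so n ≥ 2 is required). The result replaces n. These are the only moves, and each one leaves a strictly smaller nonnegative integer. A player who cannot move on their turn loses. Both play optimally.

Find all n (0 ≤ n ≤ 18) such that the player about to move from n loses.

0, 4, 8, 14, 18

Compute win/loss labels from the base case upward. A position with no move is L. Any other position is W if it can reach an L in one move, else L.
n=0: no move → L
n=1: W (go to 0, an L position)
n=2: W (go to 0, an L position)
n=3: W (go to 0, an L position)
n=4: L (options 2(W), 3(W) are all W)
n=5: W (go to 0, an L position)
n=6: W (go to 4, an L position)
n=7: W (go to 0, an L position)
n=8: L (options 6(W), 7(W) are all W)
n=9: W (go to 8, an L position)
n=10: W (go to 8, an L position)
n=11: W (go to 0, an L position)
n=12: W (go to 4, an L position)
n=13: W (go to 0, an L position)
n=14: L (options 7(W), 12(W), 13(W) are all W)
n=15: W (go to 14, an L position)
n=16: W (go to 14, an L position)
n=17: W (go to 0, an L position)
n=18: L (options 6(W), 15(W), 16(W), 17(W) are all W)
The losing starting values of n are exactly the entries labelled L in this table (5 of them).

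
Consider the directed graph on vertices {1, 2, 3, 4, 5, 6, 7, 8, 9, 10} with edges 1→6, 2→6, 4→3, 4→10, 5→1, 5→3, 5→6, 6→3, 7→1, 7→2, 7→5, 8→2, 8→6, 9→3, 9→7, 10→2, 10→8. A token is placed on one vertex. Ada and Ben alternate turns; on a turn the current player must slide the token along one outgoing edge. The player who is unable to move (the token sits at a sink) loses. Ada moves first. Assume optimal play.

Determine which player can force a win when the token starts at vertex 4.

Ada wins.

Label each position W (a win for the player to move) or L (a loss). A position with no legal move is L; any other position is W exactly when some move reaches an L, and L when every move reaches a W.
Every edge goes from a vertex to one that appears earlier in the order 3, 6, 1, 5, 2, 7, 8, 9, 10, 4, so processing vertices in that order labels each vertex after all of its successors.
3: no outgoing edge → L
6: reaches L-position 3 → W
1: only reaches 6(W), which is W → L
5: reaches L-position 1 → W
2: only reaches 6(W), which is W → L
7: reaches L-position 2 → W
8: reaches L-position 2 → W
9: reaches L-position 3 → W
10: reaches L-position 2 → W
4: reaches L-position 3 → W
From 4 Ada can move to 3, reaching an L position.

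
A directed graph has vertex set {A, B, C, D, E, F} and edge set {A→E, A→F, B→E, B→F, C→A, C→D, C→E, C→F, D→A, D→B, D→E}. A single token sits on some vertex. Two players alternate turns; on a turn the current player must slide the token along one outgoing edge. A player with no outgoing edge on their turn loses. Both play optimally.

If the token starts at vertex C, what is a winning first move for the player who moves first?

Compute win/loss labels from the base case upward. A position with no move is L. Any other position is W if it can reach an L in one move, else L.
Every edge goes from a vertex to one that appears earlier in the order F, E, B, A, D, C, so processing vertices in that order labels each vertex after all of its successors.
F: no outgoing edge → L
E: no outgoing edge → L
B: can move to E, which is L ⇒ W
A: can move to E, which is L ⇒ W
D: can move to E, which is L ⇒ W
C: can move to E, which is L ⇒ W
From C, the L positions reachable in one move are: E, F. Any move reaching one of these is winning.

Move to E.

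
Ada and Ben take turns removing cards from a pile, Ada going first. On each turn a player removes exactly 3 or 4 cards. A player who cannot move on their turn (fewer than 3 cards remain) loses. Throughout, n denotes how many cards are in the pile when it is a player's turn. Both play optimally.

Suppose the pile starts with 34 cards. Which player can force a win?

Ada wins.

Classify positions by backward induction: terminal positions (no move available) are L. From any other position, the mover wins iff some move reaches an L.
n=0: no move → L
n=1: no move → L
n=2: no move → L
n=3: →0(L), so W
n=4: →1(L), so W
n=5: →2(L), so W
n=6: →2(L), so W
n=7: →4(W), 3(W) — all W, so L
n=8: →5(W), 4(W) — all W, so L
n=9: →6(W), 5(W) — all W, so L
n=10: →7(L), so W
n=11: →8(L), so W
n=12: →9(L), so W
n=13: →9(L), so W
n=14: →11(W), 10(W) — all W, so L
n=15: →12(W), 11(W) — all W, so L
n=16: →13(W), 12(W) — all W, so L
n=17: →14(L), so W
n=18: →15(L), so W
n=19: →16(L), so W
n=20: →16(L), so W
n=21: →18(W), 17(W) — all W, so L
n=22: →19(W), 18(W) — all W, so L
n=23: →20(W), 19(W) — all W, so L
n=24: →21(L), so W
n=25: →22(L), so W
n=26: →23(L), so W
n=27: →23(L), so W
n=28: →25(W), 24(W) — all W, so L
n=29: →26(W), 25(W) — all W, so L
n=30: →27(W), 26(W) — all W, so L
n=31: →28(L), so W
n=32: →29(L), so W
n=33: →30(L), so W
n=34: →30(L), so W
From 34 Ada can remove 4, leaving 30, reaching an L position.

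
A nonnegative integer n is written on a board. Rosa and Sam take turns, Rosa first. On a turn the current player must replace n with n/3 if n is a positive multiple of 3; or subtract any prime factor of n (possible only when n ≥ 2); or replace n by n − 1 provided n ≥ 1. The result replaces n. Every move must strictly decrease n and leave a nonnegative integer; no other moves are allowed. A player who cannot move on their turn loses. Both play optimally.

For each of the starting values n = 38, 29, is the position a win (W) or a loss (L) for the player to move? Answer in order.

38: L, 29: W

Build the W/L table. Terminal = L. A non-terminal position is W if it has a move to some L; otherwise it is L.
n=0: no move → L
n=1: →0(L), so W
n=2: →0(L), so W
n=3: →0(L), so W
n=4: →2(W), 3(W) — all W, so L
n=5: →0(L), so W
n=6: →4(L), so W
n=7: →0(L), so W
n=8: →6(W), 7(W) — all W, so L
n=9: →8(L), so W
n=10: →8(L), so W
n=11: →0(L), so W
n=12: →4(L), so W
n=13: →0(L), so W
n=14: →7(W), 12(W), 13(W) — all W, so L
n=15: →14(L), so W
n=16: →14(L), so W
n=17: →0(L), so W
n=18: →6(W), 15(W), 16(W), 17(W) — all W, so L
n=19: →0(L), so W
n=20: →18(L), so W
n=21: →14(L), so W
n=22: →11(W), 20(W), 21(W) — all W, so L
n=23: →0(L), so W
n=24: →8(L), so W
n=25: →20(W), 24(W) — all W, so L
n=26: →25(L), so W
n=27: →9(W), 24(W), 26(W) — all W, so L
n=28: →27(L), so W
n=29: →0(L), so W
n=30: →25(L), so W
n=31: →0(L), so W
n=32: →30(W), 31(W) — all W, so L
n=33: →22(L), so W
n=34: →32(L), so W
n=35: →28(W), 30(W), 34(W) — all W, so L
n=36: →35(L), so W
n=37: →0(L), so W
n=38: →19(W), 36(W), 37(W) — all W, so L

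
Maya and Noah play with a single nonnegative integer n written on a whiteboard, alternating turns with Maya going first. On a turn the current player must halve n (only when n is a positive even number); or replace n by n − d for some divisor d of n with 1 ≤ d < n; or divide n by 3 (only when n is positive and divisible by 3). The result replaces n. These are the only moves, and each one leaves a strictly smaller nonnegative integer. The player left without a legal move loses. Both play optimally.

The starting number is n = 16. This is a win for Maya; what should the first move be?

Move to 15.

Classify positions by backward induction: terminal positions (no move available) are L. From any other position, the mover wins iff some move reaches an L.
n=0: no move → L
n=1: no move → L
n=2: can move to 1, which is L ⇒ W
n=3: can move to 1, which is L ⇒ W
n=4: moves to 2(W), 3(W); every one is W ⇒ L
n=5: can move to 4, which is L ⇒ W
n=6: can move to 4, which is L ⇒ W
n=7: the only move is to 6(W), a W ⇒ L
n=8: can move to 4, which is L ⇒ W
n=9: moves to 3(W), 6(W), 8(W); every one is W ⇒ L
n=10: can move to 9, which is L ⇒ W
n=11: the only move is to 10(W), a W ⇒ L
n=12: can move to 4, which is L ⇒ W
n=13: the only move is to 12(W), a W ⇒ L
n=14: can move to 7, which is L ⇒ W
n=15: moves to 5(W), 10(W), 12(W), 14(W); every one is W ⇒ L
n=16: can move to 15, which is L ⇒ W
From 16, the L positions reachable in one move are: 15.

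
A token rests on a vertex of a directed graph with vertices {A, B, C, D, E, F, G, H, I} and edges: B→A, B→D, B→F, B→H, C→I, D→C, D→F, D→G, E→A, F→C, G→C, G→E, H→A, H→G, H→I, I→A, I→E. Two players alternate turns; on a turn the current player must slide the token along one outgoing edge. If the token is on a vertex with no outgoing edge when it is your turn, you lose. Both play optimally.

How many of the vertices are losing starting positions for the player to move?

Positions with no move are L. A position that does have a move is losing for the player to move precisely when every available move leads to a winning position for the opponent. Fill in the labels:
Every edge goes from a vertex to one that appears earlier in the order A, E, I, C, F, G, D, H, B, so processing vertices in that order labels each vertex after all of its successors.
A: no outgoing edge → L
E: can move to A, which is L ⇒ W
I: can move to A, which is L ⇒ W
C: the only move is to I(W), a W ⇒ L
F: can move to C, which is L ⇒ W
G: can move to C, which is L ⇒ W
D: can move to C, which is L ⇒ W
H: can move to A, which is L ⇒ W
B: can move to A, which is L ⇒ W
The L vertices are A, C; that is 2 in all.

2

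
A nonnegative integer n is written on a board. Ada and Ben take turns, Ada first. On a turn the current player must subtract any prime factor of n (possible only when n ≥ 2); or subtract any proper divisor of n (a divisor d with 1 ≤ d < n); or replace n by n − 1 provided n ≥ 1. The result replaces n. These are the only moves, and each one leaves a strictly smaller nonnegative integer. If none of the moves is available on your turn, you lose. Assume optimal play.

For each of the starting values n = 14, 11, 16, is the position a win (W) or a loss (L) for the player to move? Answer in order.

Work bottom-up. With no move the player to move loses. Otherwise the position is W if at least one move leads to an L position for the opponent, and L if every move leads to a W.
n=0: no move → L
n=1: reaches L-position 0 → W
n=2: reaches L-position 0 → W
n=3: reaches L-position 0 → W
n=4: only reaches 2(W), 3(W), all W → L
n=5: reaches L-position 0 → W
n=6: reaches L-position 4 → W
n=7: reaches L-position 0 → W
n=8: reaches L-position 4 → W
n=9: only reaches 6(W), 8(W), all W → L
n=10: reaches L-position 9 → W
n=11: reaches L-position 0 → W
n=12: reaches L-position 9 → W
n=13: reaches L-position 0 → W
n=14: only reaches 7(W), 12(W), 13(W), all W → L
n=15: reaches L-position 14 → W
n=16: reaches L-position 14 → W

14: L, 11: W, 16: W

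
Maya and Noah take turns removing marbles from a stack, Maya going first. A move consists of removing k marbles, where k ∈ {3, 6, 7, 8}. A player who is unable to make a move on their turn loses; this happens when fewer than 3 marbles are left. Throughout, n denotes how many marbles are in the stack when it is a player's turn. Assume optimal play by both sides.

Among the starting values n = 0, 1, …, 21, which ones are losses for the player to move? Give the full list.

0, 1, 2, 11, 12, 13

Work bottom-up. With no move the player to move loses. Otherwise the position is W if at least one move leads to an L position for the opponent, and L if every move leads to a W.
n=0: no move → L
n=1: no move → L
n=2: no move → L
n=3: can move to 0, which is L ⇒ W
n=4: can move to 1, which is L ⇒ W
n=5: can move to 2, which is L ⇒ W
n=6: can move to 0, which is L ⇒ W
n=7: can move to 1, which is L ⇒ W
n=8: can move to 2, which is L ⇒ W
n=9: can move to 2, which is L ⇒ W
n=10: can move to 2, which is L ⇒ W
n=11: moves to 8(W), 5(W), 4(W), 3(W); every one is W ⇒ L
n=12: moves to 9(W), 6(W), 5(W), 4(W); every one is W ⇒ L
n=13: moves to 10(W), 7(W), 6(W), 5(W); every one is W ⇒ L
n=14: can move to 11, which is L ⇒ W
n=15: can move to 12, which is L ⇒ W
n=16: can move to 13, which is L ⇒ W
n=17: can move to 11, which is L ⇒ W
n=18: can move to 12, which is L ⇒ W
n=19: can move to 13, which is L ⇒ W
n=20: can move to 13, which is L ⇒ W
n=21: can move to 13, which is L ⇒ W
Reading off the rows marked L gives the requested list; there are 6 such values of n.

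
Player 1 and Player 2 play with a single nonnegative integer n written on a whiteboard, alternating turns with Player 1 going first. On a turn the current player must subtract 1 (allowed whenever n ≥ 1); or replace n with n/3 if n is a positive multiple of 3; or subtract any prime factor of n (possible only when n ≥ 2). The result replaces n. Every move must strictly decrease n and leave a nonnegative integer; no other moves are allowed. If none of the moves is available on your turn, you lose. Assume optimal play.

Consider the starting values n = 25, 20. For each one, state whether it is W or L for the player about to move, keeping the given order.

Use the standard recursion: the mover loses at a terminal position; elsewhere, the mover wins exactly when some move hands the opponent an L position.
n=0: no move → L
n=1: →0(L), so W
n=2: →0(L), so W
n=3: →0(L), so W
n=4: →2(W), 3(W) — all W, so L
n=5: →0(L), so W
n=6: →4(L), so W
n=7: →0(L), so W
n=8: →6(W), 7(W) — all W, so L
n=9: →8(L), so W
n=10: →8(L), so W
n=11: →0(L), so W
n=12: →4(L), so W
n=13: →0(L), so W
n=14: →7(W), 12(W), 13(W) — all W, so L
n=15: →14(L), so W
n=16: →14(L), so W
n=17: →0(L), so W
n=18: →6(W), 15(W), 16(W), 17(W) — all W, so L
n=19: →0(L), so W
n=20: →18(L), so W
n=21: →14(L), so W
n=22: →11(W), 20(W), 21(W) — all W, so L
n=23: →0(L), so W
n=24: →8(L), so W
n=25: →20(W), 24(W) — all W, so L

25: L, 20: W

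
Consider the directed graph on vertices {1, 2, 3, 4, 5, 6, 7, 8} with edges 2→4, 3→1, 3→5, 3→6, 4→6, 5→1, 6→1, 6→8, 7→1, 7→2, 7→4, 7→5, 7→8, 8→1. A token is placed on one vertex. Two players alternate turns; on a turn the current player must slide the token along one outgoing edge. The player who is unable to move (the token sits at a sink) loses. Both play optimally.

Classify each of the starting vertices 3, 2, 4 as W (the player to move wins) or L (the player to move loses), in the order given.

3: W, 2: W, 4: L

Label each position W (a win for the player to move) or L (a loss). A position with no legal move is L; any other position is W exactly when some move reaches an L, and L when every move reaches a W.
Every edge goes from a vertex to one that appears earlier in the order 1, 8, 5, 6, 4, 2, 3, 7, so processing vertices in that order labels each vertex after all of its successors.
1: no outgoing edge → L
8: →1(L), so W
5: →1(L), so W
6: →1(L), so W
4: →6(W) only, which is W, so L
2: →4(L), so W
3: →1(L), so W
7: →4(L), so W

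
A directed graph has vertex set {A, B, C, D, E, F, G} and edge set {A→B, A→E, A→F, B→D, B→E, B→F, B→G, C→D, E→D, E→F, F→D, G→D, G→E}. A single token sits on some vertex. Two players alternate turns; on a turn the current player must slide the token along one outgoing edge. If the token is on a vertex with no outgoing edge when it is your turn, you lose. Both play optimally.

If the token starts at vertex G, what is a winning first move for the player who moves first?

Work bottom-up. With no move the player to move loses. Otherwise the position is W if at least one move leads to an L position for the opponent, and L if every move leads to a W.
Every edge goes from a vertex to one that appears earlier in the order D, F, E, G, B, C, A, so processing vertices in that order labels each vertex after all of its successors.
D: no outgoing edge → L
F: can move to D, which is L ⇒ W
E: can move to D, which is L ⇒ W
G: can move to D, which is L ⇒ W
B: can move to D, which is L ⇒ W
C: can move to D, which is L ⇒ W
A: moves to B(W), E(W), F(W); every one is W ⇒ L
From G, the L positions reachable in one move are: D.

Move to D.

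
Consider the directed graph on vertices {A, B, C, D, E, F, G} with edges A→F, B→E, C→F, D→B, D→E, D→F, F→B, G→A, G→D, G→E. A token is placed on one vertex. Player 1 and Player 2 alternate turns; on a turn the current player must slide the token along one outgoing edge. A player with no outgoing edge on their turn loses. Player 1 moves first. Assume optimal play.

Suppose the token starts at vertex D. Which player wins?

Positions with no move are L. A position that does have a move is losing for the player to move precisely when every available move leads to a winning position for the opponent. Fill in the labels:
Every edge goes from a vertex to one that appears earlier in the order E, B, F, D, C, A, G, so processing vertices in that order labels each vertex after all of its successors.
E: no outgoing edge → L
B: W (go to E, an L position)
F: L (sole option B(W) is W)
D: W (go to F, an L position)
C: W (go to F, an L position)
A: W (go to F, an L position)
G: W (go to E, an L position)
The starting position D is W: Player 1 should move to F, handing over an L position.

Player 1 wins.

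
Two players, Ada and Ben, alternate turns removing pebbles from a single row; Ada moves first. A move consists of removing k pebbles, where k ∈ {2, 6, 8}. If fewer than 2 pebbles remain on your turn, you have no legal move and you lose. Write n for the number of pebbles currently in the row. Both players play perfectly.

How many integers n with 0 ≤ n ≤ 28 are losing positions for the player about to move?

9

Work bottom-up. With no move the player to move loses. Otherwise the position is W if at least one move leads to an L position for the opponent, and L if every move leads to a W.
n=0: no move → L
n=1: no move → L
n=2: W (go to 0, an L position)
n=3: W (go to 1, an L position)
n=4: L (sole option 2(W) is W)
n=5: L (sole option 3(W) is W)
n=6: W (go to 4, an L position)
n=7: W (go to 5, an L position)
n=8: W (go to 0, an L position)
n=9: W (go to 1, an L position)
n=10: W (go to 4, an L position)
n=11: W (go to 5, an L position)
n=12: W (go to 4, an L position)
n=13: W (go to 5, an L position)
n=14: L (options 12(W), 8(W), 6(W) are all W)
n=15: L (options 13(W), 9(W), 7(W) are all W)
n=16: W (go to 14, an L position)
n=17: W (go to 15, an L position)
n=18: L (options 16(W), 12(W), 10(W) are all W)
n=19: L (options 17(W), 13(W), 11(W) are all W)
n=20: W (go to 18, an L position)
n=21: W (go to 19, an L position)
n=22: W (go to 14, an L position)
n=23: W (go to 15, an L position)
n=24: W (go to 18, an L position)
n=25: W (go to 19, an L position)
n=26: W (go to 18, an L position)
n=27: W (go to 19, an L position)
n=28: L (options 26(W), 22(W), 20(W) are all W)
L entries with 0 ≤ n ≤ 28: n = 0, 1, 4, 5, 14, 15, 18, 19, 28; that makes 9.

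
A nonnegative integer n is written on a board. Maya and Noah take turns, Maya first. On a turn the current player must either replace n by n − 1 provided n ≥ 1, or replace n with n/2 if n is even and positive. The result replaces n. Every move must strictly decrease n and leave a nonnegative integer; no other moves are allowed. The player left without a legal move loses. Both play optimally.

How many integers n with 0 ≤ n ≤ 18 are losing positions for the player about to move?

Compute win/loss labels from the base case upward. A position with no move is L. Any other position is W if it can reach an L in one move, else L.
n=0: no move → L
n=1: can move to 0, which is L ⇒ W
n=2: the only move is to 1(W), a W ⇒ L
n=3: can move to 2, which is L ⇒ W
n=4: can move to 2, which is L ⇒ W
n=5: the only move is to 4(W), a W ⇒ L
n=6: can move to 5, which is L ⇒ W
n=7: the only move is to 6(W), a W ⇒ L
n=8: can move to 7, which is L ⇒ W
n=9: the only move is to 8(W), a W ⇒ L
n=10: can move to 5, which is L ⇒ W
n=11: the only move is to 10(W), a W ⇒ L
n=12: can move to 11, which is L ⇒ W
n=13: the only move is to 12(W), a W ⇒ L
n=14: can move to 7, which is L ⇒ W
n=15: the only move is to 14(W), a W ⇒ L
n=16: can move to 15, which is L ⇒ W
n=17: the only move is to 16(W), a W ⇒ L
n=18: can move to 9, which is L ⇒ W
L entries with 0 ≤ n ≤ 18: n = 0, 2, 5, 7, 9, 11, 13, 15, 17; that makes 9.

9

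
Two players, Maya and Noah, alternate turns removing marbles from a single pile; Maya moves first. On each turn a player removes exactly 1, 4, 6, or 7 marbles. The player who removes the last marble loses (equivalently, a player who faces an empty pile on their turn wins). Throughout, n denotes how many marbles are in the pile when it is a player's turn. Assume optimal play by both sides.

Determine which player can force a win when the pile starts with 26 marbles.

Work bottom-up. With no move the player to move wins. Otherwise the position is W if at least one move leads to an L position for the opponent, and L if every move leads to a W.
n=0: no move; the opponent has just taken the last marble and therefore loses → W
n=1: the only move is to 0(W), a W ⇒ L
n=2: can move to 1, which is L ⇒ W
n=3: the only move is to 2(W), a W ⇒ L
n=4: can move to 3, which is L ⇒ W
n=5: can move to 1, which is L ⇒ W
n=6: moves to 5(W), 2(W), 0(W); every one is W ⇒ L
n=7: can move to 6, which is L ⇒ W
n=8: can move to 1, which is L ⇒ W
n=9: can move to 3, which is L ⇒ W
n=10: can move to 6, which is L ⇒ W
n=11: moves to 10(W), 7(W), 5(W), 4(W); every one is W ⇒ L
n=12: can move to 11, which is L ⇒ W
n=13: can move to 6, which is L ⇒ W
n=14: moves to 13(W), 10(W), 8(W), 7(W); every one is W ⇒ L
n=15: can move to 14, which is L ⇒ W
n=16: moves to 15(W), 12(W), 10(W), 9(W); every one is W ⇒ L
n=17: can move to 16, which is L ⇒ W
n=18: can move to 14, which is L ⇒ W
n=19: moves to 18(W), 15(W), 13(W), 12(W); every one is W ⇒ L
n=20: can move to 19, which is L ⇒ W
n=21: can move to 14, which is L ⇒ W
n=22: can move to 16, which is L ⇒ W
n=23: can move to 19, which is L ⇒ W
n=24: moves to 23(W), 20(W), 18(W), 17(W); every one is W ⇒ L
n=25: can move to 24, which is L ⇒ W
n=26: can move to 19, which is L ⇒ W
From 26 Maya can remove 7, leaving 19, reaching an L position.

Maya wins.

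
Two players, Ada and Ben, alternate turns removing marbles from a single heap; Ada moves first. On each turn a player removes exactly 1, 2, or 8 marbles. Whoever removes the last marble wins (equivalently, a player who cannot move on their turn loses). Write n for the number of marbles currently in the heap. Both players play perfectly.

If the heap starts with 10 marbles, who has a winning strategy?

Ada wins.

Positions with no move are L. A position that does have a move is losing for the player to move precisely when every available move leads to a winning position for the opponent. Fill in the labels:
n=0: no move → L
n=1: reaches L-position 0 → W
n=2: reaches L-position 0 → W
n=3: only reaches 2(W), 1(W), all W → L
n=4: reaches L-position 3 → W
n=5: reaches L-position 3 → W
n=6: only reaches 5(W), 4(W), all W → L
n=7: reaches L-position 6 → W
n=8: reaches L-position 6 → W
n=9: only reaches 8(W), 7(W), 1(W), all W → L
n=10: reaches L-position 9 → W
The starting position 10 is W: Ada should remove 1, leaving 9, handing over an L position.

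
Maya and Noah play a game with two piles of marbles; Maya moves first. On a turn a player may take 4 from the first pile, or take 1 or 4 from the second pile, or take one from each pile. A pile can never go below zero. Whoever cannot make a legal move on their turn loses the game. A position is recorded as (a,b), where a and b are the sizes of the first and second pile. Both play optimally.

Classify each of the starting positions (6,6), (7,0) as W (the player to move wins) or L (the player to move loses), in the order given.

(6,6): L, (7,0): W

Compute win/loss labels from the base case upward. A position with no move is L. Any other position is W if it can reach an L in one move, else L.
No move ever increases a pile, so every position that can arise here has a ≤ 7 and b ≤ 6; it is enough to label the cells with 0 ≤ a ≤ 7 and 0 ≤ b ≤ 6.
Every move lowers a or b (never raises either), so fill the grid row by row in increasing a, and left to right within a row: each cell's successors are then already labelled.
      b=0  b=1  b=2  b=3  b=4  b=5  b=6
a=0:    L    W    L    W    W    L    W
a=1:    L    W    L    W    W    L    W
a=2:    L    W    L    W    W    L    W
a=3:    L    W    L    W    W    L    W
a=4:    W    W    W    W    L    W    W
a=5:    W    L    W    L    W    W    L
a=6:    W    L    W    L    W    W    L
a=7:    W    L    W    L    W    W    L
Cells with no legal move (terminal, hence L): (0,0), (1,0), (2,0), (3,0).
The remaining L cells, each justified by listing all of its moves:
(0,2): L (sole option (0,1)(W) is W)
(0,5): L (options (0,4)(W), (0,1)(W) are all W)
(1,2): L (options (1,1)(W), (0,1)(W) are all W)
(1,5): L (options (1,4)(W), (1,1)(W), (0,4)(W) are all W)
(2,2): L (options (2,1)(W), (1,1)(W) are all W)
(2,5): L (options (2,4)(W), (2,1)(W), (1,4)(W) are all W)
(3,2): L (options (3,1)(W), (2,1)(W) are all W)
(3,5): L (options (3,4)(W), (3,1)(W), (2,4)(W) are all W)
(4,4): L (options (0,4)(W), (4,3)(W), (4,0)(W), (3,3)(W) are all W)
(5,1): L (options (1,1)(W), (5,0)(W), (4,0)(W) are all W)
(5,3): L (options (1,3)(W), (5,2)(W), (4,2)(W) are all W)
(5,6): L (options (1,6)(W), (5,5)(W), (5,2)(W), (4,5)(W) are all W)
(6,1): L (options (2,1)(W), (6,0)(W), (5,0)(W) are all W)
(6,3): L (options (2,3)(W), (6,2)(W), (5,2)(W) are all W)
(6,6): L (options (2,6)(W), (6,5)(W), (6,2)(W), (5,5)(W) are all W)
(7,1): L (options (3,1)(W), (7,0)(W), (6,0)(W) are all W)
(7,3): L (options (3,3)(W), (7,2)(W), (6,2)(W) are all W)
(7,6): L (options (3,6)(W), (7,5)(W), (7,2)(W), (6,5)(W) are all W)
Every other cell has at least one move into one of the L cells above, so it is W.
(6,6): one of the L cells justified above, so L
(7,0): the move to (3,0) reaches an L cell, so W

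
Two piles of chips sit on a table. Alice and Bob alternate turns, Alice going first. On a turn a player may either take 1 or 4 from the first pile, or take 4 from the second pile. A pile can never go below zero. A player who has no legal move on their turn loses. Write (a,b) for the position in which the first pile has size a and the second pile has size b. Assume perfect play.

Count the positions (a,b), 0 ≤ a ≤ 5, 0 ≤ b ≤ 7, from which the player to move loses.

20

Build the W/L table. Terminal = L. A non-terminal position is W if it has a move to some L; otherwise it is L.
Every move lowers a or b (never raises either), so fill the grid row by row in increasing a, and left to right within a row: each cell's successors are then already labelled.
      b=0  b=1  b=2  b=3  b=4  b=5  b=6  b=7
a=0:    L    L    L    L    W    W    W    W
a=1:    W    W    W    W    L    L    L    L
a=2:    L    L    L    L    W    W    W    W
a=3:    W    W    W    W    L    L    L    L
a=4:    W    W    W    W    W    W    W    W
a=5:    L    L    L    L    W    W    W    W
Cells with no legal move (terminal, hence L): (0,0), (0,1), (0,2), (0,3).
The remaining L cells, each justified by listing all of its moves:
(1,4): only reaches (0,4)(W), (1,0)(W), all W → L
(1,5): only reaches (0,5)(W), (1,1)(W), all W → L
(1,6): only reaches (0,6)(W), (1,2)(W), all W → L
(1,7): only reaches (0,7)(W), (1,3)(W), all W → L
(2,0): only reaches (1,0)(W), which is W → L
(2,1): only reaches (1,1)(W), which is W → L
(2,2): only reaches (1,2)(W), which is W → L
(2,3): only reaches (1,3)(W), which is W → L
(3,4): only reaches (2,4)(W), (3,0)(W), all W → L
(3,5): only reaches (2,5)(W), (3,1)(W), all W → L
(3,6): only reaches (2,6)(W), (3,2)(W), all W → L
(3,7): only reaches (2,7)(W), (3,3)(W), all W → L
(5,0): only reaches (4,0)(W), (1,0)(W), all W → L
(5,1): only reaches (4,1)(W), (1,1)(W), all W → L
(5,2): only reaches (4,2)(W), (1,2)(W), all W → L
(5,3): only reaches (4,3)(W), (1,3)(W), all W → L
Every other cell has at least one move into one of the L cells above, so it is W.
L cells per row: a=0: 4, a=1: 4, a=2: 4, a=3: 4, a=4: 0, a=5: 4; total 20.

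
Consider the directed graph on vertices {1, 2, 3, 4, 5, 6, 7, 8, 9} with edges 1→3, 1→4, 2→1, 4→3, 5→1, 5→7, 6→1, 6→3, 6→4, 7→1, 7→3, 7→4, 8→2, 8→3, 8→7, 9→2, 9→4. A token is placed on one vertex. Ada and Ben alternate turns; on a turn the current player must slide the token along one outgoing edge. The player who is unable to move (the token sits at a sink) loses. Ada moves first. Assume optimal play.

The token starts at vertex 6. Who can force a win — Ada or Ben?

Ada wins.

Label each position W (a win for the player to move) or L (a loss). A position with no legal move is L; any other position is W exactly when some move reaches an L, and L when every move reaches a W.
Every edge goes from a vertex to one that appears earlier in the order 3, 4, 1, 2, 6, 7, 5, 9, 8, so processing vertices in that order labels each vertex after all of its successors.
3: no outgoing edge → L
4: reaches L-position 3 → W
1: reaches L-position 3 → W
2: only reaches 1(W), which is W → L
6: reaches L-position 3 → W
7: reaches L-position 3 → W
5: only reaches 7(W), 1(W), all W → L
9: reaches L-position 2 → W
8: reaches L-position 2 → W
The starting position 6 is W: Ada should move to 3, handing over an L position.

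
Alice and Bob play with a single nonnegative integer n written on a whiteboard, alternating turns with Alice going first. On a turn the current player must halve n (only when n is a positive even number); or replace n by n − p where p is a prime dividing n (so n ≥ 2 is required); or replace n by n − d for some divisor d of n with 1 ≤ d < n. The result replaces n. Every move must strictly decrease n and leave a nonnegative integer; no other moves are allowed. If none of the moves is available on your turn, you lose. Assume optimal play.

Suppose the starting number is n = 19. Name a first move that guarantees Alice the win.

Move to 0.

Classify positions by backward induction: terminal positions (no move available) are L. From any other position, the mover wins iff some move reaches an L.
n=0: no move → L
n=1: no move → L
n=2: reaches L-position 0 → W
n=3: reaches L-position 0 → W
n=4: only reaches 2(W), 3(W), all W → L
n=5: reaches L-position 0 → W
n=6: reaches L-position 4 → W
n=7: reaches L-position 0 → W
n=8: reaches L-position 4 → W
n=9: only reaches 6(W), 8(W), all W → L
n=10: reaches L-position 9 → W
n=11: reaches L-position 0 → W
n=12: reaches L-position 9 → W
n=13: reaches L-position 0 → W
n=14: only reaches 7(W), 12(W), 13(W), all W → L
n=15: reaches L-position 14 → W
n=16: reaches L-position 14 → W
n=17: reaches L-position 0 → W
n=18: reaches L-position 9 → W
n=19: reaches L-position 0 → W
From 19, the L positions reachable in one move are: 0.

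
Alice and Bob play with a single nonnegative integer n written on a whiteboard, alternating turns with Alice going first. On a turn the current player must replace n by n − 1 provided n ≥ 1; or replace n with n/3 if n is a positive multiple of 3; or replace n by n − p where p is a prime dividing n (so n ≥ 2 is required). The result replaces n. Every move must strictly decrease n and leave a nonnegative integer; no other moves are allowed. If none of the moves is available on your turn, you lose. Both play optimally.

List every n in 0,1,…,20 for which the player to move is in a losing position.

Build the W/L table. Terminal = L. A non-terminal position is W if it has a move to some L; otherwise it is L.
n=0: no move → L
n=1: can move to 0, which is L ⇒ W
n=2: can move to 0, which is L ⇒ W
n=3: can move to 0, which is L ⇒ W
n=4: moves to 2(W), 3(W); every one is W ⇒ L
n=5: can move to 0, which is L ⇒ W
n=6: can move to 4, which is L ⇒ W
n=7: can move to 0, which is L ⇒ W
n=8: moves to 6(W), 7(W); every one is W ⇒ L
n=9: can move to 8, which is L ⇒ W
n=10: can move to 8, which is L ⇒ W
n=11: can move to 0, which is L ⇒ W
n=12: can move to 4, which is L ⇒ W
n=13: can move to 0, which is L ⇒ W
n=14: moves to 7(W), 12(W), 13(W); every one is W ⇒ L
n=15: can move to 14, which is L ⇒ W
n=16: can move to 14, which is L ⇒ W
n=17: can move to 0, which is L ⇒ W
n=18: moves to 6(W), 15(W), 16(W), 17(W); every one is W ⇒ L
n=19: can move to 0, which is L ⇒ W
n=20: can move to 18, which is L ⇒ W
Reading off the rows marked L gives the requested list; there are 5 such values of n.

0, 4, 8, 14, 18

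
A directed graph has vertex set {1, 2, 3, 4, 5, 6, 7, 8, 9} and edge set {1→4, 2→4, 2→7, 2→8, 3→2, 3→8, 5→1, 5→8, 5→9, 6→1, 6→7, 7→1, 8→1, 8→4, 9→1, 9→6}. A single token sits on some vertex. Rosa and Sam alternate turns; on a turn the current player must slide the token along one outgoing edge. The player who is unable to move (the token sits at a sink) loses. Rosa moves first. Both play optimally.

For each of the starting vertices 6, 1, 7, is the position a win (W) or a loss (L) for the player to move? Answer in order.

Work bottom-up. With no move the player to move loses. Otherwise the position is W if at least one move leads to an L position for the opponent, and L if every move leads to a W.
Every edge goes from a vertex to one that appears earlier in the order 4, 1, 8, 7, 6, 9, 5, 2, 3, so processing vertices in that order labels each vertex after all of its successors.
4: no outgoing edge → L
1: reaches L-position 4 → W
8: reaches L-position 4 → W
7: only reaches 1(W), which is W → L
6: reaches L-position 7 → W
9: only reaches 6(W), 1(W), all W → L
5: reaches L-position 9 → W
2: reaches L-position 7 → W
3: only reaches 2(W), 8(W), all W → L

6: W, 1: W, 7: L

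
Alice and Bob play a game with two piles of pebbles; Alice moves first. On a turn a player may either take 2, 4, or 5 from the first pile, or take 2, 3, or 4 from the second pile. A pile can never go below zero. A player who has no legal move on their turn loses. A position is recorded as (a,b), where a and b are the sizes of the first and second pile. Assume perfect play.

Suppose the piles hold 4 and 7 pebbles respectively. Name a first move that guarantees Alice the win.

Use the standard recursion: the mover loses at a terminal position; elsewhere, the mover wins exactly when some move hands the opponent an L position.
No move ever increases a pile, so every position that can arise here has a ≤ 4 and b ≤ 7; it is enough to label the cells with 0 ≤ a ≤ 4 and 0 ≤ b ≤ 7.
Every move lowers a or b (never raises either), so fill the grid row by row in increasing a, and left to right within a row: each cell's successors are then already labelled.
      b=0  b=1  b=2  b=3  b=4  b=5  b=6  b=7
a=0:    L    L    W    W    W    W    L    L
a=1:    L    L    W    W    W    W    L    L
a=2:    W    W    L    L    W    W    W    W
a=3:    W    W    L    L    W    W    W    W
a=4:    W    W    W    W    L    L    W    W
Cells with no legal move (terminal, hence L): (0,0), (0,1), (1,0), (1,1).
The remaining L cells, each justified by listing all of its moves:
(0,6): moves to (0,4)(W), (0,3)(W), (0,2)(W); every one is W ⇒ L
(0,7): moves to (0,5)(W), (0,4)(W), (0,3)(W); every one is W ⇒ L
(1,6): moves to (1,4)(W), (1,3)(W), (1,2)(W); every one is W ⇒ L
(1,7): moves to (1,5)(W), (1,4)(W), (1,3)(W); every one is W ⇒ L
(2,2): moves to (0,2)(W), (2,0)(W); every one is W ⇒ L
(2,3): moves to (0,3)(W), (2,1)(W), (2,0)(W); every one is W ⇒ L
(3,2): moves to (1,2)(W), (3,0)(W); every one is W ⇒ L
(3,3): moves to (1,3)(W), (3,1)(W), (3,0)(W); every one is W ⇒ L
(4,4): moves to (2,4)(W), (0,4)(W), (4,2)(W), (4,1)(W), (4,0)(W); every one is W ⇒ L
(4,5): moves to (2,5)(W), (0,5)(W), (4,3)(W), (4,2)(W), (4,1)(W); every one is W ⇒ L
Every other cell has at least one move into one of the L cells above, so it is W.
From (4,7), the L positions reachable in one move are: (0,7), (4,5), (4,4). Any move reaching one of these is winning.

Move to (0,7).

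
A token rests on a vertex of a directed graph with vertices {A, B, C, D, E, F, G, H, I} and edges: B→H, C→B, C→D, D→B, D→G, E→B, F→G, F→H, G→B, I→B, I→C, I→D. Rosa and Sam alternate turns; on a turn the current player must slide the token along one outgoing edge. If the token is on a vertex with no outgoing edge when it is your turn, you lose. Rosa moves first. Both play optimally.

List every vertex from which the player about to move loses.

Label each position W (a win for the player to move) or L (a loss). A position with no legal move is L; any other position is W exactly when some move reaches an L, and L when every move reaches a W.
Every edge goes from a vertex to one that appears earlier in the order H, A, B, G, F, D, C, I, E, so processing vertices in that order labels each vertex after all of its successors.
H: no outgoing edge → L
A: no outgoing edge → L
B: W (go to H, an L position)
G: L (sole option B(W) is W)
F: W (go to G, an L position)
D: W (go to G, an L position)
C: L (options D(W), B(W) are all W)
I: W (go to C, an L position)
E: L (sole option B(W) is W)
The losing starting vertices are exactly the entries labelled L in this table (5 of them).

A, C, E, G, H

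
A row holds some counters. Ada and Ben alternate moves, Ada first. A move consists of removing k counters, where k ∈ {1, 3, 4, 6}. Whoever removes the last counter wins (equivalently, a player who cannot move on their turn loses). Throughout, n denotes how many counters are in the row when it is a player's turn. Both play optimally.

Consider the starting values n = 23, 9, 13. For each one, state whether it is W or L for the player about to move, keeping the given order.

Label each position W (a win for the player to move) or L (a loss). A position with no legal move is L; any other position is W exactly when some move reaches an L, and L when every move reaches a W.
n=0: no move → L
n=1: can move to 0, which is L ⇒ W
n=2: the only move is to 1(W), a W ⇒ L
n=3: can move to 2, which is L ⇒ W
n=4: can move to 0, which is L ⇒ W
n=5: can move to 2, which is L ⇒ W
n=6: can move to 2, which is L ⇒ W
n=7: moves to 6(W), 4(W), 3(W), 1(W); every one is W ⇒ L
n=8: can move to 7, which is L ⇒ W
n=9: moves to 8(W), 6(W), 5(W), 3(W); every one is W ⇒ L
n=10: can move to 9, which is L ⇒ W
n=11: can move to 7, which is L ⇒ W
n=12: can move to 9, which is L ⇒ W
n=13: can move to 9, which is L ⇒ W
n=14: moves to 13(W), 11(W), 10(W), 8(W); every one is W ⇒ L
n=15: can move to 14, which is L ⇒ W
n=16: moves to 15(W), 13(W), 12(W), 10(W); every one is W ⇒ L
n=17: can move to 16, which is L ⇒ W
n=18: can move to 14, which is L ⇒ W
n=19: can move to 16, which is L ⇒ W
n=20: can move to 16, which is L ⇒ W
n=21: moves to 20(W), 18(W), 17(W), 15(W); every one is W ⇒ L
n=22: can move to 21, which is L ⇒ W
n=23: moves to 22(W), 20(W), 19(W), 17(W); every one is W ⇒ L

23: L, 9: L, 13: W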